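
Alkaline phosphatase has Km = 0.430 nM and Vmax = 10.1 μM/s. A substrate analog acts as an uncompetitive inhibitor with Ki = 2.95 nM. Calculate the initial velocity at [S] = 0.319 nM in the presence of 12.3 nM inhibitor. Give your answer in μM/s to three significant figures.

1.55 μM/s

With α = 1 + [I]/Ki = 1 + 12.3/2.95 = 5.169, the uncompetitive rate law is v = (Vmax/α)·[S] / (Km/α + [S]).
v = (10.1/5.169)×0.319 / (0.430/5.169 + 0.319) = 0.6233/0.4022 = 1.55 μM/s.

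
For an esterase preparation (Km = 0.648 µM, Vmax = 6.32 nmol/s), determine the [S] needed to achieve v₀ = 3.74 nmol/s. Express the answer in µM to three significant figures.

The required fractional saturation is v/Vmax = 3.74/6.32 = 0.5918.
Then [S]/(Km+[S]) = 0.5918 ⇒ [S] = 0.648 × 0.5918/(1 − 0.5918) = 0.939 µM.

0.939 µM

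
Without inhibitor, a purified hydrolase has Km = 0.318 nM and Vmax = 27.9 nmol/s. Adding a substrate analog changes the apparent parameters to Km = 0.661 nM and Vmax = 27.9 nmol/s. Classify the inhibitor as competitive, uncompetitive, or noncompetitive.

competitive

Km increases (0.318 → 0.661 nM) while Vmax is unchanged — the hallmark of competitive inhibition.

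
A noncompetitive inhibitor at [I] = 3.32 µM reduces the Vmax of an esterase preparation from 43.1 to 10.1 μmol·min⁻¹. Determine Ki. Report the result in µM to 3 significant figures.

1.02 µM

Noncompetitive: Vmax,app = Vmax/α with α = 1 + [I]/Ki.
α = Vmax/Vmax,app = 43.1/10.1 = 4.267.
Since α = 1 + [I]/Ki, [I]/Ki = 4.267 − 1 = 3.267 and Ki = 3.32/3.267 = 1.02 µM.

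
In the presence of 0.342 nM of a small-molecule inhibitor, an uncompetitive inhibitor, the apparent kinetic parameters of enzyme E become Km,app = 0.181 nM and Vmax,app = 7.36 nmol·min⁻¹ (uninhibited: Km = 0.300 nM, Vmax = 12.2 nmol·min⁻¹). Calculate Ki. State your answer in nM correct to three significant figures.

0.520 nM

Uncompetitive: Vmax,app = Vmax/α (and Km,app = Km/α) with α = 1 + [I]/Ki.
α = Vmax/Vmax,app = 12.2/7.36 = 1.658.
Since α = 1 + [I]/Ki, [I]/Ki = 1.658 − 1 = 0.6576 and Ki = 0.342/0.6576 = 0.520 nM.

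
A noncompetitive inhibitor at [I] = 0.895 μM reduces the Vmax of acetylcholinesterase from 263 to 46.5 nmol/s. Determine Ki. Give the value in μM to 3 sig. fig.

Noncompetitive: Vmax,app = Vmax/α with α = 1 + [I]/Ki.
α = Vmax/Vmax,app = 263/46.5 = 5.656.
Since α = 1 + [I]/Ki, [I]/Ki = 5.656 − 1 = 4.656 and Ki = 0.895/4.656 = 0.192 μM.

0.192 μM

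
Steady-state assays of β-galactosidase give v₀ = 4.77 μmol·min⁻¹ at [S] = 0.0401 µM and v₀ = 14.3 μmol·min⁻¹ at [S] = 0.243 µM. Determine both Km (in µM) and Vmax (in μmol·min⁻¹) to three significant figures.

Km = 0.159 µM; Vmax = 23.6 μmol·min⁻¹

From v = Vmax[S]/(Km+[S]), each point gives Vmax = v(Km+[S])/[S].
Equating: 4.77(Km+0.0401)/0.0401 = 14.3(Km+0.243)/0.243.
119.0·Km + 4.77 = 58.85·Km + 14.3, so (119.0 − 58.85)·Km = 14.3 − 4.77.
Km = 9.530/60.10 = 0.159 µM; then Vmax = 4.77(0.159+0.0401)/0.0401 = 23.6 μmol·min⁻¹.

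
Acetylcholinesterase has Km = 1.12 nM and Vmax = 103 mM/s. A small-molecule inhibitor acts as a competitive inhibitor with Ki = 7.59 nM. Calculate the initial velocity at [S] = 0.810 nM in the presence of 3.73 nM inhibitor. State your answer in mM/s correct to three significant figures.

33.6 mM/s

α = 1 + [I]/Ki = 1 + 3.73/7.59 = 1.491.
For a competitive inhibitor, Vmax is unchanged and the apparent Km becomes α·Km: Km,app = 1.67 nM, Vmax,app = 103 mM/s.
v = Vmax,app·[S]/(Km,app + [S]) = 103 × 0.810/(1.67 + 0.810) = 33.6 mM/s.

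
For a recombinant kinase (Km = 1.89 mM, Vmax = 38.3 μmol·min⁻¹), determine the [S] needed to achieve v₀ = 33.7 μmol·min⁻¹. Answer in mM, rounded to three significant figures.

13.8 mM

Rearranging v = Vmax[S]/(Km+[S]) gives [S] = Km·v/(Vmax − v).
[S] = 1.89 × 33.7 / (38.3 − 33.7) = 63.69/4.600 = 13.8 mM.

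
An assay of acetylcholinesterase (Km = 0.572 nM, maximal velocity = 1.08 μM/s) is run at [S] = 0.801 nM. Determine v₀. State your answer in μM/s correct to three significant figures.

[S]/(Km+[S]) = 0.801/1.373 = 0.5834, the fractional saturation.
v = 0.5834 × Vmax = 0.5834 × 1.08 = 0.630 μM/s.

0.630 μM/s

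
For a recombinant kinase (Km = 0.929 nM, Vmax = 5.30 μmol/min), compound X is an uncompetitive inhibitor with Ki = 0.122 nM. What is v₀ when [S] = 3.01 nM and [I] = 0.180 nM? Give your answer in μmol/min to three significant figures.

1.90 μmol/min

α = 1 + [I]/Ki = 1 + 0.180/0.122 = 2.475.
For an uncompetitive inhibitor, both parameters are divided by α, giving Vmax/α and Km/α: Km,app = 0.375 nM, Vmax,app = 2.14 μmol/min.
v = Vmax,app·[S]/(Km,app + [S]) = 2.14 × 3.01/(0.375 + 3.01) = 1.90 μmol/min.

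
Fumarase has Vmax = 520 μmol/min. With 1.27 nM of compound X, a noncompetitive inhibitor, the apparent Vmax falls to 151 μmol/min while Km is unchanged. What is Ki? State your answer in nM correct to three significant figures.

0.520 nM

Noncompetitive: Vmax,app = Vmax/α with α = 1 + [I]/Ki.
α = Vmax/Vmax,app = 520/151 = 3.444.
Ki = [I]/(α − 1) = 1.27/2.444 = 0.520 nM.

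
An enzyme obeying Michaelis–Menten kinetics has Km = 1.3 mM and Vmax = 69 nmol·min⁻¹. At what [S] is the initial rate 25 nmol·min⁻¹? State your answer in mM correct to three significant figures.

The required fractional saturation is v/Vmax = 25/69 = 0.3623.
Then [S]/(Km+[S]) = 0.3623 ⇒ [S] = 1.3 × 0.3623/(1 − 0.3623) = 0.739 mM.

0.739 mM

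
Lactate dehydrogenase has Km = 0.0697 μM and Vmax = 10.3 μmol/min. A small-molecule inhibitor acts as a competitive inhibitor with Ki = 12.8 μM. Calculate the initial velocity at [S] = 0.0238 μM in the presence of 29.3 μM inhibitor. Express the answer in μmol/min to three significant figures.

α = 1 + [I]/Ki = 1 + 29.3/12.8 = 3.289.
For a competitive inhibitor, Vmax is unchanged and the apparent Km becomes α·Km: Km,app = 0.229 μM, Vmax,app = 10.3 μmol/min.
v = Vmax,app·[S]/(Km,app + [S]) = 10.3 × 0.0238/(0.229 + 0.0238) = 0.969 μmol/min.

0.969 μmol/min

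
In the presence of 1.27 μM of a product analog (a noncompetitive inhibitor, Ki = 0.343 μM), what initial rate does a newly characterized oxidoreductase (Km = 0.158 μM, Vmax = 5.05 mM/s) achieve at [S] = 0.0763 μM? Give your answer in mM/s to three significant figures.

0.350 mM/s

With α = 1 + [I]/Ki = 1 + 1.27/0.343 = 4.703, the noncompetitive rate law is v = (Vmax/α)·[S] / (Km + [S]).
v = (5.05/4.703)×0.0763 / (0.158 + 0.0763) = 0.08194/0.2343 = 0.350 mM/s.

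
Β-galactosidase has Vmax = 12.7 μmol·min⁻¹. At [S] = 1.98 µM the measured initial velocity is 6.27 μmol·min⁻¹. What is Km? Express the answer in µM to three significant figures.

2.03 µM

From v = Vmax[S]/(Km+[S]), Km = [S](Vmax − v)/v.
Km = 1.98 × (12.7 − 6.27) / 6.27 = 12.73/6.27 = 2.03 µM.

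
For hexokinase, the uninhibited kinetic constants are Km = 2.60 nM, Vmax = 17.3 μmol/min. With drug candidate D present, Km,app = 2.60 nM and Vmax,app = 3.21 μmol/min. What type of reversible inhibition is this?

Vmax decreases (17.3 → 3.21 μmol/min) while Km is unchanged — pure noncompetitive inhibition.

noncompetitive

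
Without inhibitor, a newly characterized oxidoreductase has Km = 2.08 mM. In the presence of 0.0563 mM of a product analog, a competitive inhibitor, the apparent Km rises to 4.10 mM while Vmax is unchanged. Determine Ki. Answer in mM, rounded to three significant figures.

0.0580 mM

Competitive: Km,app = α·Km with α = 1 + [I]/Ki.
α = Km,app/Km = 4.10/2.08 = 1.971.
Ki = [I]/(α − 1) = 0.0563/0.9712 = 0.0580 mM.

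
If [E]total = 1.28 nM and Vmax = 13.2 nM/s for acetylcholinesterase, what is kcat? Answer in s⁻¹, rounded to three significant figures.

kcat = Vmax/[E]total = 13.2 nM/s / 1.28 nM = 10.3 s⁻¹.

10.3 s⁻¹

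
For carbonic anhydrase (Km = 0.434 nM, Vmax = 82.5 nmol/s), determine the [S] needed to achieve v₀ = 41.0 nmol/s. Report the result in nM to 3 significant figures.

The required fractional saturation is v/Vmax = 41.0/82.5 = 0.4970.
Then [S]/(Km+[S]) = 0.4970 ⇒ [S] = 0.434 × 0.4970/(1 − 0.4970) = 0.429 nM.

0.429 nM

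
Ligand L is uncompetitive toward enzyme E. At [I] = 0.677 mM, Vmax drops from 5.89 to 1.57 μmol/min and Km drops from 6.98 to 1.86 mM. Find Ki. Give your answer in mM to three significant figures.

Uncompetitive: Vmax,app = Vmax/α (and Km,app = Km/α) with α = 1 + [I]/Ki.
α = Vmax/Vmax,app = 5.89/1.57 = 3.752.
Since α = 1 + [I]/Ki, [I]/Ki = 3.752 − 1 = 2.752 and Ki = 0.677/2.752 = 0.246 mM.

0.246 mM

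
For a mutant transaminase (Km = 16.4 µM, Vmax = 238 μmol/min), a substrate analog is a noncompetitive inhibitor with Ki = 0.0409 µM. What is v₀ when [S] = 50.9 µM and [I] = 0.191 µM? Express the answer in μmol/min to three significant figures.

α = 1 + [I]/Ki = 1 + 0.191/0.0409 = 5.670.
For a noncompetitive inhibitor, Vmax is reduced to Vmax/α while Km is unchanged: Km,app = 16.4 µM, Vmax,app = 42.0 μmol/min.
v = Vmax,app·[S]/(Km,app + [S]) = 42.0 × 50.9/(16.4 + 50.9) = 31.7 μmol/min.

31.7 μmol/min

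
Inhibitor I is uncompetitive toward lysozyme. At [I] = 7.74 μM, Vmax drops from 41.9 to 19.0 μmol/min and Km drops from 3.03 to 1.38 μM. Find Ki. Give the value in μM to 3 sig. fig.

6.42 μM

Uncompetitive: Vmax,app = Vmax/α (and Km,app = Km/α) with α = 1 + [I]/Ki.
α = Vmax/Vmax,app = 41.9/19.0 = 2.205.
Since α = 1 + [I]/Ki, [I]/Ki = 2.205 − 1 = 1.205 and Ki = 7.74/1.205 = 6.42 μM.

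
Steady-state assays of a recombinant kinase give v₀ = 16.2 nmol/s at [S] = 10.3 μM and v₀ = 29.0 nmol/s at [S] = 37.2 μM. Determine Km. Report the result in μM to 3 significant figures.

In reciprocal form, 1/v = (Km/Vmax)·(1/[S]) + 1/Vmax. The two points give (1/[S], 1/v) = (0.09709, 0.06173) and (0.02688, 0.03448).
Slope = (0.06173 − 0.03448)/(0.09709 − 0.02688) = 0.3881; intercept = 0.06173 − 0.3881×0.09709 = 0.02405.
Vmax = 1/intercept = 41.6 nmol/s; Km = slope × Vmax = 0.3881 × 41.6 = 16.1 μM.

16.1 μM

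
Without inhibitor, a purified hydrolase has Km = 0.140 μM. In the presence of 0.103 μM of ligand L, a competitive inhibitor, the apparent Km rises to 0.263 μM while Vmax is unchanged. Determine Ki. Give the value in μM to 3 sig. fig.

0.117 μM

Competitive: Km,app = α·Km with α = 1 + [I]/Ki.
α = Km,app/Km = 0.263/0.140 = 1.879.
Ki = [I]/(α − 1) = 0.103/0.8786 = 0.117 μM.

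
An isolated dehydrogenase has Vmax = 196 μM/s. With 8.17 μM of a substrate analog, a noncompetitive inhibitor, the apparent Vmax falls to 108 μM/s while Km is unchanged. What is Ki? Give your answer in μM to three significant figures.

Noncompetitive: Vmax,app = Vmax/α with α = 1 + [I]/Ki.
α = Vmax/Vmax,app = 196/108 = 1.815.
Since α = 1 + [I]/Ki, [I]/Ki = 1.815 − 1 = 0.8148 and Ki = 8.17/0.8148 = 10.0 μM.

10.0 μM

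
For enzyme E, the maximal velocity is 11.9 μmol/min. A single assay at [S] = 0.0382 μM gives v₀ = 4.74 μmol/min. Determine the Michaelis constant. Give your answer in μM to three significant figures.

0.0577 μM

v/Vmax = 4.74/11.9 = 0.3983 = [S]/(Km+[S]).
So Km + [S] = [S]/0.3983 = 0.09590 μM, giving Km = 0.09590 − 0.0382 = 0.0577 μM.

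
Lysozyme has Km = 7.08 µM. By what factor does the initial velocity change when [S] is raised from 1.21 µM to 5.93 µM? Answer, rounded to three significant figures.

3.12

Since Vmax cancels, v₂/v₁ = [S]₂(Km+[S]₁) / [S]₁(Km+[S]₂).
= 5.93×(7.08+1.21) / (1.21×(7.08+5.93)) = 49.16/15.74 = 3.12.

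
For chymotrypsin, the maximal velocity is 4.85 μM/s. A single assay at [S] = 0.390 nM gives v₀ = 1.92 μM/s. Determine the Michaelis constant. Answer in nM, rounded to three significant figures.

0.595 nM

v/Vmax = 1.92/4.85 = 0.3959 = [S]/(Km+[S]).
So Km + [S] = [S]/0.3959 = 0.9852 nM, giving Km = 0.9852 − 0.390 = 0.595 nM.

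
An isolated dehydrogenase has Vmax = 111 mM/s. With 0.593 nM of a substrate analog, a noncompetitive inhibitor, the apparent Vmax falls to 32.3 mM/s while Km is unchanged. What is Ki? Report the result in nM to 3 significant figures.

0.243 nM

Noncompetitive: Vmax,app = Vmax/α with α = 1 + [I]/Ki.
α = Vmax/Vmax,app = 111/32.3 = 3.437.
Ki = [I]/(α − 1) = 0.593/2.437 = 0.243 nM.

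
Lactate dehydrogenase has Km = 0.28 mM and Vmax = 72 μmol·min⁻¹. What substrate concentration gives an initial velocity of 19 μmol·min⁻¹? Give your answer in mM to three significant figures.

The required fractional saturation is v/Vmax = 19/72 = 0.2639.
Then [S]/(Km+[S]) = 0.2639 ⇒ [S] = 0.28 × 0.2639/(1 − 0.2639) = 0.100 mM.

0.100 mM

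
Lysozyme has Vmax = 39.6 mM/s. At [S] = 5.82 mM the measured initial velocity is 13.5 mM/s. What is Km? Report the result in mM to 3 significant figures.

11.3 mM

v/Vmax = 13.5/39.6 = 0.3409 = [S]/(Km+[S]).
So Km + [S] = [S]/0.3409 = 17.07 mM, giving Km = 17.07 − 5.82 = 11.3 mM.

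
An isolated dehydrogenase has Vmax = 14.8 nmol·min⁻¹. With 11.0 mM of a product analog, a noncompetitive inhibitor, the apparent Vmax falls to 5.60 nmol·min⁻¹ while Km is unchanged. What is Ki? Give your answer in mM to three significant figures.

Noncompetitive: Vmax,app = Vmax/α with α = 1 + [I]/Ki.
α = Vmax/Vmax,app = 14.8/5.60 = 2.643.
Ki = [I]/(α − 1) = 11.0/1.643 = 6.70 mM.

6.70 mM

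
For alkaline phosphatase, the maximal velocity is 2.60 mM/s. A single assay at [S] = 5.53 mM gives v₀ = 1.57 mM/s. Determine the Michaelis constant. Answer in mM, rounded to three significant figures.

From v = Vmax[S]/(Km+[S]), Km = [S](Vmax − v)/v.
Km = 5.53 × (2.60 − 1.57) / 1.57 = 5.696/1.57 = 3.63 mM.

3.63 mM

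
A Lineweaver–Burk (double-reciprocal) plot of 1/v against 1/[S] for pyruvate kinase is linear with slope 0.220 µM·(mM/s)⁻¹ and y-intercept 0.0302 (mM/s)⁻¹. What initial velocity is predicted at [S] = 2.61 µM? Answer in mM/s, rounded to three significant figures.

The y-intercept is 1/Vmax, so Vmax = 1/0.0302 = 33.1 mM/s.
The slope is Km/Vmax, so Km = 0.220 × 33.1 = 7.28 µM.
Then v = 33.1 × 2.61/(7.28 + 2.61) = 8.73 mM/s.

8.73 mM/s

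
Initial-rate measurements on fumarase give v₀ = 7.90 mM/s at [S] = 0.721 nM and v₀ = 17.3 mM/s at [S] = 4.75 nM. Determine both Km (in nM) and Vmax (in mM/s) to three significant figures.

Km = 1.29 nM; Vmax = 22.0 mM/s

In reciprocal form, 1/v = (Km/Vmax)·(1/[S]) + 1/Vmax. The two points give (1/[S], 1/v) = (1.387, 0.1266) and (0.2105, 0.05780).
Slope = (0.1266 − 0.05780)/(1.387 − 0.2105) = 0.05846; intercept = 0.1266 − 0.05846×1.387 = 0.04550.
Vmax = 1/intercept = 22.0 mM/s; Km = slope × Vmax = 0.05846 × 22.0 = 1.29 nM.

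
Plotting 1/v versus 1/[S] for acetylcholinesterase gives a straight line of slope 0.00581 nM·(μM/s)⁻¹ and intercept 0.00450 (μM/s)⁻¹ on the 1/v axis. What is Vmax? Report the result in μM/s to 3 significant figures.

222 μM/s

The y-intercept of a Lineweaver–Burk plot equals 1/Vmax, so Vmax = 1/0.00450 = 222 μM/s.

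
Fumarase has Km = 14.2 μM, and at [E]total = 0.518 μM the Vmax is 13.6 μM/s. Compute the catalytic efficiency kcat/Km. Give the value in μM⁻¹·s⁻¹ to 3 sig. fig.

1.85 μM⁻¹·s⁻¹

kcat = Vmax/[E]total = 13.6/0.518 = 26.3 s⁻¹.
kcat/Km = 26.3/14.2 = 1.85 μM⁻¹·s⁻¹.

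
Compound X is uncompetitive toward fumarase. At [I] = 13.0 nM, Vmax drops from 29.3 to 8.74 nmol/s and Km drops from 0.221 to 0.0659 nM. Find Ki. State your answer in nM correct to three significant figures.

Uncompetitive: Vmax,app = Vmax/α (and Km,app = Km/α) with α = 1 + [I]/Ki.
α = Vmax/Vmax,app = 29.3/8.74 = 3.352.
Since α = 1 + [I]/Ki, [I]/Ki = 3.352 − 1 = 2.352 and Ki = 13.0/2.352 = 5.53 nM.

5.53 nM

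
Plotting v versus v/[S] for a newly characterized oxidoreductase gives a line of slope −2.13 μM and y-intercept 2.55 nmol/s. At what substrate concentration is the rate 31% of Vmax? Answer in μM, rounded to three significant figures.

The Eadie–Hofstee slope gives Km = 2.13 μM (slope = −Km).
v/Vmax = [S]/(Km+[S]) = 0.31 ⇒ [S] = Km·0.31/(1−0.31) = 2.13 × 0.4493 = 0.957 μM.

0.957 μM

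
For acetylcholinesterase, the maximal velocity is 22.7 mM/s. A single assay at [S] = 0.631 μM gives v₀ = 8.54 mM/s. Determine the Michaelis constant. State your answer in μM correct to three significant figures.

v/Vmax = 8.54/22.7 = 0.3762 = [S]/(Km+[S]).
So Km + [S] = [S]/0.3762 = 1.677 μM, giving Km = 1.677 − 0.631 = 1.05 μM.

1.05 μM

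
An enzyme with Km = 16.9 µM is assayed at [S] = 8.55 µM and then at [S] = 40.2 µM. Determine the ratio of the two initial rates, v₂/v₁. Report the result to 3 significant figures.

The fractional saturations are [S]/(Km+[S]) = 8.55/25.45 = 0.3360 and 40.2/57.10 = 0.7040.
v₂/v₁ is just their ratio: 0.7040/0.3360 = 2.10.

2.10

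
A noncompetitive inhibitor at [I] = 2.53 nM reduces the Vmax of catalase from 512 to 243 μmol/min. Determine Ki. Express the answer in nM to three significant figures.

Noncompetitive: Vmax,app = Vmax/α with α = 1 + [I]/Ki.
α = Vmax/Vmax,app = 512/243 = 2.107.
Since α = 1 + [I]/Ki, [I]/Ki = 2.107 − 1 = 1.107 and Ki = 2.53/1.107 = 2.29 nM.

2.29 nM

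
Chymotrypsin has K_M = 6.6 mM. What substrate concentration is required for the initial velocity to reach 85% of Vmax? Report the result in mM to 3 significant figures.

37.4 mM

v/Vmax = [S]/(Km+[S]) = 0.85, so [S] = Km·0.85/(1 − 0.85) = 6.6 × 5.667.
[S] = 37.4 mM.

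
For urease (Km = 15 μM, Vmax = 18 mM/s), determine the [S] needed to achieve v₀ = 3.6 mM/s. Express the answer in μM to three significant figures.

The required fractional saturation is v/Vmax = 3.6/18 = 0.2000.
Then [S]/(Km+[S]) = 0.2000 ⇒ [S] = 15 × 0.2000/(1 − 0.2000) = 3.75 μM.

3.75 μM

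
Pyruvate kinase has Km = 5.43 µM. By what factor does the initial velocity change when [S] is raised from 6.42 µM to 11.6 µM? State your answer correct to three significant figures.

The fractional saturations are [S]/(Km+[S]) = 6.42/11.85 = 0.5418 and 11.6/17.03 = 0.6812.
v₂/v₁ is just their ratio: 0.6812/0.5418 = 1.26.

1.26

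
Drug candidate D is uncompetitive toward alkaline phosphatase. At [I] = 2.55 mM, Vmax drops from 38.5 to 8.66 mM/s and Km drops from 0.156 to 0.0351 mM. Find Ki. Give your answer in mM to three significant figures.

0.740 mM

Uncompetitive: Vmax,app = Vmax/α (and Km,app = Km/α) with α = 1 + [I]/Ki.
α = Vmax/Vmax,app = 38.5/8.66 = 4.446.
Ki = [I]/(α − 1) = 2.55/3.446 = 0.740 mM.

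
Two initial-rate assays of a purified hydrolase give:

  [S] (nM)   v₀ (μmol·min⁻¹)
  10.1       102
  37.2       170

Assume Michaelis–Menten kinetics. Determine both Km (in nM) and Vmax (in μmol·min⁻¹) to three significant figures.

From v = Vmax[S]/(Km+[S]), each point gives Vmax = v(Km+[S])/[S].
Equating: 102(Km+10.1)/10.1 = 170(Km+37.2)/37.2.
10.10·Km + 102 = 4.570·Km + 170, so (10.10 − 4.570)·Km = 170 − 102.
Km = 68.00/5.529 = 12.3 nM; then Vmax = 102(12.3+10.1)/10.1 = 226 μmol·min⁻¹.

Km = 12.3 nM; Vmax = 226 μmol·min⁻¹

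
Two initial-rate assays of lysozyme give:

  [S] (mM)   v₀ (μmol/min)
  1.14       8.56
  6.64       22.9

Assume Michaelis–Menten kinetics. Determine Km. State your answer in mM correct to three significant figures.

3.53 mM

In reciprocal form, 1/v = (Km/Vmax)·(1/[S]) + 1/Vmax. The two points give (1/[S], 1/v) = (0.8772, 0.1168) and (0.1506, 0.04367).
Slope = (0.1168 − 0.04367)/(0.8772 − 0.1506) = 0.1007; intercept = 0.1168 − 0.1007×0.8772 = 0.02851.
Vmax = 1/intercept = 35.1 μmol/min; Km = slope × Vmax = 0.1007 × 35.1 = 3.53 mM.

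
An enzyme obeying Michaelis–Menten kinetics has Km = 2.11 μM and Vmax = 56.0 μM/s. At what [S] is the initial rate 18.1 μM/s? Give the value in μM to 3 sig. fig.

Rearranging v = Vmax[S]/(Km+[S]) gives [S] = Km·v/(Vmax − v).
[S] = 2.11 × 18.1 / (56.0 − 18.1) = 38.19/37.90 = 1.01 μM.

1.01 μM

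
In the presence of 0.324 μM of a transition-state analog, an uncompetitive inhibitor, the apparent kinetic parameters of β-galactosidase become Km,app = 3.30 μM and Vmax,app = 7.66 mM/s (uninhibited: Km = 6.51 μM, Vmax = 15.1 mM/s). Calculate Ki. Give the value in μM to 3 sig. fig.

0.334 μM

Uncompetitive: Vmax,app = Vmax/α (and Km,app = Km/α) with α = 1 + [I]/Ki.
α = Vmax/Vmax,app = 15.1/7.66 = 1.971.
Ki = [I]/(α − 1) = 0.324/0.9713 = 0.334 μM.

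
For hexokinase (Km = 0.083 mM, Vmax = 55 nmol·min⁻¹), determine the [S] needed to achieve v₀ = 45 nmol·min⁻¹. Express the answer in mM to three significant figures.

Rearranging v = Vmax[S]/(Km+[S]) gives [S] = Km·v/(Vmax − v).
[S] = 0.083 × 45 / (55 − 45) = 3.735/10.00 = 0.374 mM.

0.374 mM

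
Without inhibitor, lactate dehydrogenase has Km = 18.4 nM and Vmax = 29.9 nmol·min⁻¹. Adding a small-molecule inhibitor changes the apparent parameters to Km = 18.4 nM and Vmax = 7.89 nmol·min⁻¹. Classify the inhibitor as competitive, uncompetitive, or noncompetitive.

Vmax decreases (29.9 → 7.89 nmol·min⁻¹) while Km is unchanged — pure noncompetitive inhibition.

noncompetitive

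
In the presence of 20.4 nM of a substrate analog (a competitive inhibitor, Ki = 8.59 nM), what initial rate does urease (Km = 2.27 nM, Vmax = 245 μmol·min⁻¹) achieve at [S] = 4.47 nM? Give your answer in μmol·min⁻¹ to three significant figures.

90.3 μmol·min⁻¹

α = 1 + [I]/Ki = 1 + 20.4/8.59 = 3.375.
For a competitive inhibitor, Vmax is unchanged and the apparent Km becomes α·Km: Km,app = 7.66 nM, Vmax,app = 245 μmol·min⁻¹.
v = Vmax,app·[S]/(Km,app + [S]) = 245 × 4.47/(7.66 + 4.47) = 90.3 μmol·min⁻¹.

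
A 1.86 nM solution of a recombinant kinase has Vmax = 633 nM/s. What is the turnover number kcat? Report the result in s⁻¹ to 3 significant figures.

kcat = Vmax/[E]total = 633 nM/s / 1.86 nM = 340 s⁻¹.

340 s⁻¹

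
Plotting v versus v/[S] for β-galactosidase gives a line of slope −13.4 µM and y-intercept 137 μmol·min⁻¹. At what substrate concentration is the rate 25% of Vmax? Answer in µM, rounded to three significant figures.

4.47 µM

The Eadie–Hofstee slope gives Km = 13.4 µM (slope = −Km).
v/Vmax = [S]/(Km+[S]) = 0.25 ⇒ [S] = Km·0.25/(1−0.25) = 13.4 × 0.3333 = 4.47 µM.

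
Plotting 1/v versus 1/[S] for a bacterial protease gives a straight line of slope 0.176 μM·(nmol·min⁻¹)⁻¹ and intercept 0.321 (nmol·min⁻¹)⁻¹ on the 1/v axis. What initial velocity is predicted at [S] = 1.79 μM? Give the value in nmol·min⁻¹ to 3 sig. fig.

2.38 nmol·min⁻¹

The y-intercept is 1/Vmax, so Vmax = 1/0.321 = 3.12 nmol·min⁻¹.
The slope is Km/Vmax, so Km = 0.176 × 3.12 = 0.548 μM.
Then v = 3.12 × 1.79/(0.548 + 1.79) = 2.38 nmol·min⁻¹.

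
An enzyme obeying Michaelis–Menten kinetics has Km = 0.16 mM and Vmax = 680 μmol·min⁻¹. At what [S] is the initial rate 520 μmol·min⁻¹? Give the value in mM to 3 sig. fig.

0.520 mM

The required fractional saturation is v/Vmax = 520/680 = 0.7647.
Then [S]/(Km+[S]) = 0.7647 ⇒ [S] = 0.16 × 0.7647/(1 − 0.7647) = 0.520 mM.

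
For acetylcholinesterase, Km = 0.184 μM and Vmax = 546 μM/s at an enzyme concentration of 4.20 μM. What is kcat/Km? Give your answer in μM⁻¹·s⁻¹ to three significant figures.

707 μM⁻¹·s⁻¹

kcat = Vmax/[E]total = 546/4.20 = 130 s⁻¹.
kcat/Km = 130/0.184 = 707 μM⁻¹·s⁻¹.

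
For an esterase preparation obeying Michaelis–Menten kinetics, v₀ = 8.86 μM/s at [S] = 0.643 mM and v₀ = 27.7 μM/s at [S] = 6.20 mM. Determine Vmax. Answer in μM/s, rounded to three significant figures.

36.7 μM/s

In reciprocal form, 1/v = (Km/Vmax)·(1/[S]) + 1/Vmax. The two points give (1/[S], 1/v) = (1.555, 0.1129) and (0.1613, 0.03610).
Slope = (0.1129 − 0.03610)/(1.555 − 0.1613) = 0.05507; intercept = 0.1129 − 0.05507×1.555 = 0.02722.
Vmax = 1/intercept = 36.7 μM/s; Km = slope × Vmax = 0.05507 × 36.7 = 2.02 mM.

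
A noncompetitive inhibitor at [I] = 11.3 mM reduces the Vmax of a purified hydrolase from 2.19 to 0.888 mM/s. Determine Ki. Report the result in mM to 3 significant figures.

Noncompetitive: Vmax,app = Vmax/α with α = 1 + [I]/Ki.
α = Vmax/Vmax,app = 2.19/0.888 = 2.466.
Ki = [I]/(α − 1) = 11.3/1.466 = 7.71 mM.

7.71 mM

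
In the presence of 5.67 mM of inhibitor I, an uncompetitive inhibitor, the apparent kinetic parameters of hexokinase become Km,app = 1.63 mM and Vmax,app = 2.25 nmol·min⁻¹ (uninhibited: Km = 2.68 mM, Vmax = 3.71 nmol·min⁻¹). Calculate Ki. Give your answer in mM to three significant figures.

Uncompetitive: Vmax,app = Vmax/α (and Km,app = Km/α) with α = 1 + [I]/Ki.
α = Vmax/Vmax,app = 3.71/2.25 = 1.649.
Since α = 1 + [I]/Ki, [I]/Ki = 1.649 − 1 = 0.6489 and Ki = 5.67/0.6489 = 8.74 mM.

8.74 mM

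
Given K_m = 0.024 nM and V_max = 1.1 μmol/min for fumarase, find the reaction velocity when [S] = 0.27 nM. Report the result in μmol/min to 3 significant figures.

[S]/(Km+[S]) = 0.27/0.2940 = 0.9184, the fractional saturation.
v = 0.9184 × Vmax = 0.9184 × 1.1 = 1.01 μmol/min.

1.01 μmol/min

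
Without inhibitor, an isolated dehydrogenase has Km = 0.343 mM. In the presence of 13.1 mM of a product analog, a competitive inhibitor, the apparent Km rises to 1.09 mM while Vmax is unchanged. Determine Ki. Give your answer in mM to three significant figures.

Competitive: Km,app = α·Km with α = 1 + [I]/Ki.
α = Km,app/Km = 1.09/0.343 = 3.178.
Ki = [I]/(α − 1) = 13.1/2.178 = 6.02 mM.

6.02 mM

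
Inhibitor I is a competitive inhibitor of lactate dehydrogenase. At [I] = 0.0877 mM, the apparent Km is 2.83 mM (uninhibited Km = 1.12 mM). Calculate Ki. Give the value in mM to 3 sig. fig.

Competitive: Km,app = α·Km with α = 1 + [I]/Ki.
α = Km,app/Km = 2.83/1.12 = 2.527.
Since α = 1 + [I]/Ki, [I]/Ki = 2.527 − 1 = 1.527 and Ki = 0.0877/1.527 = 0.0574 mM.

0.0574 mM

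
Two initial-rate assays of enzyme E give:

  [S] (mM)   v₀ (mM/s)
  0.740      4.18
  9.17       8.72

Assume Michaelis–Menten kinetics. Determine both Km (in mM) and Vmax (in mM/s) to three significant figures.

From v = Vmax[S]/(Km+[S]), each point gives Vmax = v(Km+[S])/[S].
Equating: 4.18(Km+0.740)/0.740 = 8.72(Km+9.17)/9.17.
5.649·Km + 4.18 = 0.9509·Km + 8.72, so (5.649 − 0.9509)·Km = 8.72 − 4.18.
Km = 4.540/4.698 = 0.966 mM; then Vmax = 4.18(0.966+0.740)/0.740 = 9.64 mM/s.

Km = 0.966 mM; Vmax = 9.64 mM/s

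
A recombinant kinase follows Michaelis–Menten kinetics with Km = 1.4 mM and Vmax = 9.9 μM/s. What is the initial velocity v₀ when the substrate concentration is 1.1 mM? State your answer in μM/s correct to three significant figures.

[S]/(Km+[S]) = 1.1/2.500 = 0.4400, the fractional saturation.
v = 0.4400 × Vmax = 0.4400 × 9.9 = 4.36 μM/s.

4.36 μM/s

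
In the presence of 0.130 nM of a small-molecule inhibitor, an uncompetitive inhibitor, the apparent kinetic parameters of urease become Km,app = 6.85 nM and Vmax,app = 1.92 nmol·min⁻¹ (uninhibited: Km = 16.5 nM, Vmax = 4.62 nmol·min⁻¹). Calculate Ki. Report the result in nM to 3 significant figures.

0.0924 nM

Uncompetitive: Vmax,app = Vmax/α (and Km,app = Km/α) with α = 1 + [I]/Ki.
α = Vmax/Vmax,app = 4.62/1.92 = 2.406.
Since α = 1 + [I]/Ki, [I]/Ki = 2.406 − 1 = 1.406 and Ki = 0.130/1.406 = 0.0924 nM.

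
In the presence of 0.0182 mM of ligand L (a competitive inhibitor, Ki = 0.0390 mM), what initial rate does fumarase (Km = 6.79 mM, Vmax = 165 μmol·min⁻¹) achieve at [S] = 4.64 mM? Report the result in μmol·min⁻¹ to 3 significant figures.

52.4 μmol·min⁻¹

α = 1 + [I]/Ki = 1 + 0.0182/0.0390 = 1.467.
For a competitive inhibitor, Vmax is unchanged and the apparent Km becomes α·Km: Km,app = 9.96 mM, Vmax,app = 165 μmol·min⁻¹.
v = Vmax,app·[S]/(Km,app + [S]) = 165 × 4.64/(9.96 + 4.64) = 52.4 μmol·min⁻¹.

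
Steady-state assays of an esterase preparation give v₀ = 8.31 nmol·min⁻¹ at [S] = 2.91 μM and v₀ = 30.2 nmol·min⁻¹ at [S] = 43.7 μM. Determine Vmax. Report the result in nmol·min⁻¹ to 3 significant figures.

37.2 nmol·min⁻¹

From v = Vmax[S]/(Km+[S]), each point gives Vmax = v(Km+[S])/[S].
Equating: 8.31(Km+2.91)/2.91 = 30.2(Km+43.7)/43.7.
2.856·Km + 8.31 = 0.6911·Km + 30.2, so (2.856 − 0.6911)·Km = 30.2 − 8.31.
Km = 21.89/2.165 = 10.1 μM; then Vmax = 8.31(10.1+2.91)/2.91 = 37.2 nmol·min⁻¹.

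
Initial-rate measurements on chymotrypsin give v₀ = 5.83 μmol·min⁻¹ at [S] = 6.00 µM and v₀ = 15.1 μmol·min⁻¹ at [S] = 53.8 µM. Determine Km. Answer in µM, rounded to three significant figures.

In reciprocal form, 1/v = (Km/Vmax)·(1/[S]) + 1/Vmax. The two points give (1/[S], 1/v) = (0.1667, 0.1715) and (0.01859, 0.06623).
Slope = (0.1715 − 0.06623)/(0.1667 − 0.01859) = 0.7111; intercept = 0.1715 − 0.7111×0.1667 = 0.05301.
Vmax = 1/intercept = 18.9 μmol·min⁻¹; Km = slope × Vmax = 0.7111 × 18.9 = 13.4 µM.

13.4 µM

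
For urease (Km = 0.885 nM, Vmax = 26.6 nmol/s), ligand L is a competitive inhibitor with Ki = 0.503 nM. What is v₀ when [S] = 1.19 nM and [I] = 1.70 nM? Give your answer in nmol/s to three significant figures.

With α = 1 + [I]/Ki = 1 + 1.70/0.503 = 4.380, the competitive rate law is v = Vmax[S] / (αKm + [S]).
v = 26.6×1.19 / (4.380×0.885 + 1.19) = 31.65/5.066 = 6.25 nmol/s.

6.25 nmol/s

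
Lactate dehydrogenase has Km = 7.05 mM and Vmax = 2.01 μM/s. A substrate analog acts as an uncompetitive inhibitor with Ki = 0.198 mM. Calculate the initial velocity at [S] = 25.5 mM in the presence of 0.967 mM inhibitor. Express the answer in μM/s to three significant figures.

With α = 1 + [I]/Ki = 1 + 0.967/0.198 = 5.884, the uncompetitive rate law is v = (Vmax/α)·[S] / (Km/α + [S]).
v = (2.01/5.884)×25.5 / (7.05/5.884 + 25.5) = 8.711/26.70 = 0.326 μM/s.

0.326 μM/s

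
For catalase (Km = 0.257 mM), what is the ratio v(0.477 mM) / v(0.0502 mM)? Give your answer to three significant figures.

3.98

The fractional saturations are [S]/(Km+[S]) = 0.0502/0.3072 = 0.1634 and 0.477/0.7340 = 0.6499.
v₂/v₁ is just their ratio: 0.6499/0.1634 = 3.98.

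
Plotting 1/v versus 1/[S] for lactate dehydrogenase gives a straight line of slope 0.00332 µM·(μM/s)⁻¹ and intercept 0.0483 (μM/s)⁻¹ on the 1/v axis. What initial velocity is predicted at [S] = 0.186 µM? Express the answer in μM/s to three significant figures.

15.1 μM/s

The y-intercept is 1/Vmax, so Vmax = 1/0.0483 = 20.7 μM/s.
The slope is Km/Vmax, so Km = 0.00332 × 20.7 = 0.0687 µM.
Then v = 20.7 × 0.186/(0.0687 + 0.186) = 15.1 μM/s.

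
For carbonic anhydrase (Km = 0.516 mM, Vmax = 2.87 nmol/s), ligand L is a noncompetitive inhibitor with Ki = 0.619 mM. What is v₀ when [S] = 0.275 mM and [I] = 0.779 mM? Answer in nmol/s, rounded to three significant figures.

α = 1 + [I]/Ki = 1 + 0.779/0.619 = 2.258.
For a noncompetitive inhibitor, Vmax is reduced to Vmax/α while Km is unchanged: Km,app = 0.516 mM, Vmax,app = 1.27 nmol/s.
v = Vmax,app·[S]/(Km,app + [S]) = 1.27 × 0.275/(0.516 + 0.275) = 0.442 nmol/s.

0.442 nmol/s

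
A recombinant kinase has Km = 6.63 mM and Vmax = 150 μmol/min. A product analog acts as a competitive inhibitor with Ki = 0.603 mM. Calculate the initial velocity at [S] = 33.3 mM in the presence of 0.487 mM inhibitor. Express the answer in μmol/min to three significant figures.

With α = 1 + [I]/Ki = 1 + 0.487/0.603 = 1.808, the competitive rate law is v = Vmax[S] / (αKm + [S]).
v = 150×33.3 / (1.808×6.63 + 33.3) = 4995/45.28 = 110 μmol/min.

110 μmol/min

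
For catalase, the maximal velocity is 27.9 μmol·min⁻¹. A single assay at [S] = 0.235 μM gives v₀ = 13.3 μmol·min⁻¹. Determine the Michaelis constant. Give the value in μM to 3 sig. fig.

0.258 μM

v/Vmax = 13.3/27.9 = 0.4767 = [S]/(Km+[S]).
So Km + [S] = [S]/0.4767 = 0.4930 μM, giving Km = 0.4930 − 0.235 = 0.258 μM.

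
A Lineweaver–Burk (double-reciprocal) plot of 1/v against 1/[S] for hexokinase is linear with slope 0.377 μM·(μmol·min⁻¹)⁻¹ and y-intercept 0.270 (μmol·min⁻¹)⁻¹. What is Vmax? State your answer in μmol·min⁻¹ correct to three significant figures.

The y-intercept of a Lineweaver–Burk plot equals 1/Vmax, so Vmax = 1/0.270 = 3.70 μmol·min⁻¹.

3.70 μmol·min⁻¹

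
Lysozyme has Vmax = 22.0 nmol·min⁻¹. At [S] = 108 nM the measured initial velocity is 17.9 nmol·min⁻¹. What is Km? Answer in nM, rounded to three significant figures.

24.7 nM

From v = Vmax[S]/(Km+[S]), Km = [S](Vmax − v)/v.
Km = 108 × (22.0 − 17.9) / 17.9 = 442.8/17.9 = 24.7 nM.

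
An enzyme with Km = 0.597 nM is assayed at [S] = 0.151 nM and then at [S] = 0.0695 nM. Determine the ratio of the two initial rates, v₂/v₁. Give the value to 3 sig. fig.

0.517

The fractional saturations are [S]/(Km+[S]) = 0.151/0.7480 = 0.2019 and 0.0695/0.6665 = 0.1043.
v₂/v₁ is just their ratio: 0.1043/0.2019 = 0.517.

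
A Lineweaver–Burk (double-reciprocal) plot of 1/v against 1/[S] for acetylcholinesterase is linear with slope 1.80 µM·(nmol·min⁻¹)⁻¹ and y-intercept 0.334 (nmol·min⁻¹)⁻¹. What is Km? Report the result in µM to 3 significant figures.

y-intercept = 1/Vmax ⇒ Vmax = 2.99 nmol·min⁻¹; slope = Km/Vmax ⇒ Km = slope × Vmax.
Km = 1.80 × 2.99 = 5.39 µM.

5.39 µM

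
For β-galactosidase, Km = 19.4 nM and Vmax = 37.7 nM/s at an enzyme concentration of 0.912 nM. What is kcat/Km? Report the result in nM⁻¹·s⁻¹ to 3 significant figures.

2.13 nM⁻¹·s⁻¹

kcat = Vmax/[E]total = 37.7/0.912 = 41.3 s⁻¹.
kcat/Km = 41.3/19.4 = 2.13 nM⁻¹·s⁻¹.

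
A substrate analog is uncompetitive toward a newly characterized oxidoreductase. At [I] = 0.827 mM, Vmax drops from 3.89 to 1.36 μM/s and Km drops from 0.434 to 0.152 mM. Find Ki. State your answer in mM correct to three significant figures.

Uncompetitive: Vmax,app = Vmax/α (and Km,app = Km/α) with α = 1 + [I]/Ki.
α = Vmax/Vmax,app = 3.89/1.36 = 2.860.
Since α = 1 + [I]/Ki, [I]/Ki = 2.860 − 1 = 1.860 and Ki = 0.827/1.860 = 0.445 mM.

0.445 mM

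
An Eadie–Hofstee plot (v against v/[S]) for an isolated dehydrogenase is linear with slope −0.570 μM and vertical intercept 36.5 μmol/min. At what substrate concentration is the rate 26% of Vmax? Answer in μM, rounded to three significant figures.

0.200 μM

The Eadie–Hofstee slope gives Km = 0.570 μM (slope = −Km).
v/Vmax = [S]/(Km+[S]) = 0.26 ⇒ [S] = Km·0.26/(1−0.26) = 0.570 × 0.3514 = 0.200 μM.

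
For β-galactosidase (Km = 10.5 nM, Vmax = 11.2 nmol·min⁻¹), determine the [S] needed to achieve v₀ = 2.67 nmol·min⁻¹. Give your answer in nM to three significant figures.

Rearranging v = Vmax[S]/(Km+[S]) gives [S] = Km·v/(Vmax − v).
[S] = 10.5 × 2.67 / (11.2 − 2.67) = 28.04/8.530 = 3.29 nM.

3.29 nM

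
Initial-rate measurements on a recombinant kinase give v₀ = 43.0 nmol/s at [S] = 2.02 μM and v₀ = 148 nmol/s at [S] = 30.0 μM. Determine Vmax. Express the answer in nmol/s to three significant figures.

From v = Vmax[S]/(Km+[S]), each point gives Vmax = v(Km+[S])/[S].
Equating: 43.0(Km+2.02)/2.02 = 148(Km+30.0)/30.0.
21.29·Km + 43.0 = 4.933·Km + 148, so (21.29 − 4.933)·Km = 148 − 43.0.
Km = 105.0/16.35 = 6.42 μM; then Vmax = 43.0(6.42+2.02)/2.02 = 180 nmol/s.

180 nmol/s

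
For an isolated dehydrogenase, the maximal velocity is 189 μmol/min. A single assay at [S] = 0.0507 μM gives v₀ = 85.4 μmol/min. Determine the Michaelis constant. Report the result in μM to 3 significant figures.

From v = Vmax[S]/(Km+[S]), Km = [S](Vmax − v)/v.
Km = 0.0507 × (189 − 85.4) / 85.4 = 5.253/85.4 = 0.0615 μM.

0.0615 μM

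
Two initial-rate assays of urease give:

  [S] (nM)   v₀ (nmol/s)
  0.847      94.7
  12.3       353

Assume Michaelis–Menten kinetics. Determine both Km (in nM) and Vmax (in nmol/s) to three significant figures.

Km = 3.11 nM; Vmax = 442 nmol/s

From v = Vmax[S]/(Km+[S]), each point gives Vmax = v(Km+[S])/[S].
Equating: 94.7(Km+0.847)/0.847 = 353(Km+12.3)/12.3.
111.8·Km + 94.7 = 28.70·Km + 353, so (111.8 − 28.70)·Km = 353 − 94.7.
Km = 258.3/83.11 = 3.11 nM; then Vmax = 94.7(3.11+0.847)/0.847 = 442 nmol/s.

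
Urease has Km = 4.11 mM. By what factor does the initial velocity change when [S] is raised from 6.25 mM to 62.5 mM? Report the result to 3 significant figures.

The fractional saturations are [S]/(Km+[S]) = 6.25/10.36 = 0.6033 and 62.5/66.61 = 0.9383.
v₂/v₁ is just their ratio: 0.9383/0.6033 = 1.56.

1.56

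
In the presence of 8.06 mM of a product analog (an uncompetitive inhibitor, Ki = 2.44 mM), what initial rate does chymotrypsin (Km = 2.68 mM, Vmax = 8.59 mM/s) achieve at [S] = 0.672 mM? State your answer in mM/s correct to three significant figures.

With α = 1 + [I]/Ki = 1 + 8.06/2.44 = 4.303, the uncompetitive rate law is v = (Vmax/α)·[S] / (Km/α + [S]).
v = (8.59/4.303)×0.672 / (2.68/4.303 + 0.672) = 1.341/1.295 = 1.04 mM/s.

1.04 mM/s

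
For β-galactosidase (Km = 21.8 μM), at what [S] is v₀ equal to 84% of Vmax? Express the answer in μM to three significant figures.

v/Vmax = [S]/(Km+[S]) = 0.84, so [S] = Km·0.84/(1 − 0.84) = 21.8 × 5.250.
[S] = 114 μM.

114 μM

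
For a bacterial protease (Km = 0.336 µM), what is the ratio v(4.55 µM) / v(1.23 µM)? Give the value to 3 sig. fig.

1.19

The fractional saturations are [S]/(Km+[S]) = 1.23/1.566 = 0.7854 and 4.55/4.886 = 0.9312.
v₂/v₁ is just their ratio: 0.9312/0.7854 = 1.19.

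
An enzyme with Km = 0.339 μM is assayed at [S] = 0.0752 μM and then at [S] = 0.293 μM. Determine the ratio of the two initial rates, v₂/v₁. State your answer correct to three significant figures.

2.55

The fractional saturations are [S]/(Km+[S]) = 0.0752/0.4142 = 0.1816 and 0.293/0.6320 = 0.4636.
v₂/v₁ is just their ratio: 0.4636/0.1816 = 2.55.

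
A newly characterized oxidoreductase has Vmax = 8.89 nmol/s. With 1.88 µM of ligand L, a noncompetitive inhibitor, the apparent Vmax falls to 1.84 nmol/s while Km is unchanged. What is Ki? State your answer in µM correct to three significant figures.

0.491 µM

Noncompetitive: Vmax,app = Vmax/α with α = 1 + [I]/Ki.
α = Vmax/Vmax,app = 8.89/1.84 = 4.832.
Ki = [I]/(α − 1) = 1.88/3.832 = 0.491 µM.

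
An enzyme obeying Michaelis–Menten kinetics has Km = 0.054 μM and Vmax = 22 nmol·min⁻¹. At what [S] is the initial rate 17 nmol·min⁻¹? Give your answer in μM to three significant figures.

The required fractional saturation is v/Vmax = 17/22 = 0.7727.
Then [S]/(Km+[S]) = 0.7727 ⇒ [S] = 0.054 × 0.7727/(1 − 0.7727) = 0.184 μM.

0.184 μM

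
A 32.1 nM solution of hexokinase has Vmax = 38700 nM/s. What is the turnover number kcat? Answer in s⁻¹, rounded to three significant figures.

kcat = Vmax/[E]total = 38700 nM/s / 32.1 nM = 1210 s⁻¹.

1210 s⁻¹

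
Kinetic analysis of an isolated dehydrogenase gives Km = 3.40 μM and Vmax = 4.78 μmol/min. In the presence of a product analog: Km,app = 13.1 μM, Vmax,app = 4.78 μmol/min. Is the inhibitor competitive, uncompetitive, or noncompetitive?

competitive

Km increases (3.40 → 13.1 μM) while Vmax is unchanged — the hallmark of competitive inhibition.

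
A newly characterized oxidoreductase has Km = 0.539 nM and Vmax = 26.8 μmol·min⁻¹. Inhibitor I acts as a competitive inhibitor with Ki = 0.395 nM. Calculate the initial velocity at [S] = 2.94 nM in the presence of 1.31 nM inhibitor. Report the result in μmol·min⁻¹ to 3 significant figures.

α = 1 + [I]/Ki = 1 + 1.31/0.395 = 4.316.
For a competitive inhibitor, Vmax is unchanged and the apparent Km becomes α·Km: Km,app = 2.33 nM, Vmax,app = 26.8 μmol·min⁻¹.
v = Vmax,app·[S]/(Km,app + [S]) = 26.8 × 2.94/(2.33 + 2.94) = 15.0 μmol·min⁻¹.

15.0 μmol·min⁻¹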